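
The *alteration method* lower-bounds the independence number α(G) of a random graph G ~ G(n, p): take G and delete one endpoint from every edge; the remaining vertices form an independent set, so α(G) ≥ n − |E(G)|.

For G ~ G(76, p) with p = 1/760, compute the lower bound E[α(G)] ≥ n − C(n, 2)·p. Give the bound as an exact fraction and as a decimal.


E[|E(G)|] = C(76, 2)·p = 2850 · (1/760) = 15/4.
E[α(G)] ≥ n − E[|E(G)|] = 76 − 15/4 = 289/4.
Numerically: ≈ 72.2500.
(This is only a lower bound; the true E[α(G)] may be larger.)

E[α(G)] ≥ 289/4 ≈ 72.2500.


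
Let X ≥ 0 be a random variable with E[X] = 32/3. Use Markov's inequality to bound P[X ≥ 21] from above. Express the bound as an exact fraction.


μ = E[X] = 32/3, a = 21.
Markov: P[X ≥ 21] ≤ μ/a = (32/3)/21 = 32/63.
Numerically: ≈ 0.507937.
(Since a = 21 > μ = 10.666667, the bound 32/63 is < 1 and informative.)

P[X ≥ 21] ≤ 32/63 ≈ 0.507937.


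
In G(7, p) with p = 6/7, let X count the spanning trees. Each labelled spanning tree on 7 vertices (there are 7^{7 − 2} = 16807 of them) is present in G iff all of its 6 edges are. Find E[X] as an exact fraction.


K_7 has 7^{7 − 2} = 16807 labelled spanning trees.
For each such spanning tree H, let X_H = 1 if all 6 edges of H are present in G. Then P[X_H = 1] = p^{6} = (6/7)^{6} = 46656/117649.
By linearity of expectation: E[X] = Σ_H E[X_H] = 16807 · p^{6} = 16807 · 46656/117649 = 46656/7.
Numerically: E[X] ≈ 6665.1.

E[X] = 16807 · (6/7)^{6} = 46656/7 ≈ 6665.1.


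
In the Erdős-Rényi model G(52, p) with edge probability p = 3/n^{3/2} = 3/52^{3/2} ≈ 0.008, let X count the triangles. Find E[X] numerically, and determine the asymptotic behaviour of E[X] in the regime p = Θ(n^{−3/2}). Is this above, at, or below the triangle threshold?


Number of potential triangles: C(52, 3) = 22100.
Each occurs with probability p³ ≈ (0.008)³ ≈ 5.12093e-07.
By linearity: E[X] = C(52, 3)·p³ ≈ 22100 · 5.12093e-07 ≈ 0.011.
Since α = 3/2 > 1, p = c/n^{3/2} = o(1/n) is below the triangle threshold p ~ 1/n. Asymptotically E[X] ~ (c³/6)·n^{3(1−α)} = (3³/6)·n^{-1.5} → 0, so by Markov's inequality G has no triangles w.h.p.

E[X] ≈ 0.011; in regime p = Θ(1/n^{3/2}) E[X] tends to 0 (below the triangle threshold p ~ 1/n).


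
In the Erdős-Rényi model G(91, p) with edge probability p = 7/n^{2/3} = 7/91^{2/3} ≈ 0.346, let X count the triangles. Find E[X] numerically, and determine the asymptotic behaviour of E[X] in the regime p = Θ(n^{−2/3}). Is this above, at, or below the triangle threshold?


Number of potential triangles: C(91, 3) = 121485.
Each occurs with probability p³ ≈ (0.346)³ ≈ 4.14201e-02.
By linearity: E[X] = C(91, 3)·p³ ≈ 121485 · 4.14201e-02 ≈ 5031.923.
Since α = 2/3 < 1, p = c/n^{2/3} ≫ 1/n is above the triangle threshold p ~ 1/n. Asymptotically E[X] ~ (c³/6)·n^{3(1−α)} = (7³/6)·n^{1} → ∞; triangles are abundant w.h.p.

E[X] ≈ 5031.923; in regime p = Θ(1/n^{2/3}) E[X] diverges (above the triangle threshold p ~ 1/n).


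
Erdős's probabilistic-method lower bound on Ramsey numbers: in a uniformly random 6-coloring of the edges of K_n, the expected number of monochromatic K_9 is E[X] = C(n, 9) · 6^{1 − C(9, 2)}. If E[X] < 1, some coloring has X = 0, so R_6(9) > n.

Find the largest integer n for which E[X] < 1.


We need C(n, 9) · 6^{1 − 36} < 1, i.e. C(n, 9) < 6^{36 − 1} = 1719070799748422591028658176.
Check values of n near the boundary:
  n = 4405: C(4405, 9) = 1706862792900636302463627150; 1706862792900636302463627150 < 1719070799748422591028658176? YES
  n = 4406: C(4406, 9) = 1710356485221788389505285700; 1710356485221788389505285700 < 1719070799748422591028658176? YES
  n = 4407: C(4407, 9) = 1713856532599459170657070050; 1713856532599459170657070050 < 1719070799748422591028658176? YES
  n = 4408: C(4408, 9) = 1717362945146264156457459600; 1717362945146264156457459600 < 1719070799748422591028658176? YES
  n = 4409: C(4409, 9) = 1720875732988608787686577131; 1720875732988608787686577131 < 1719070799748422591028658176? NO
  n = 4410: C(4410, 9) = 1724394906266704102180823710; 1724394906266704102180823710 < 1719070799748422591028658176? NO
  n = 4411: C(4411, 9) = 1727920475134582415883601405; 1727920475134582415883601405 < 1719070799748422591028658176? NO
The largest n with C(n, 9) < 1719070799748422591028658176 is n = 4408 (where E[X] = 35778394690547169926197075/35813974994758803979763712 ≈ 0.9990065). Hence R_6(9) > 4408, i.e. R_6(9) ≥ 4409.

Largest n = 4408; hence R_6(9) > 4408.


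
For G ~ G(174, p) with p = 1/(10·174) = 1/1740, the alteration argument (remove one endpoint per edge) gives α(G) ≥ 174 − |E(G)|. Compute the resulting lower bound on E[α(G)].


E[|E(G)|] = C(174, 2)·p = 15051 · (1/1740) = 173/20.
E[α(G)] ≥ n − E[|E(G)|] = 174 − 173/20 = 3307/20.
Numerically: ≈ 165.350000.
(This is only a lower bound; the true E[α(G)] may be larger.)

E[α(G)] ≥ 3307/20 ≈ 165.350000.


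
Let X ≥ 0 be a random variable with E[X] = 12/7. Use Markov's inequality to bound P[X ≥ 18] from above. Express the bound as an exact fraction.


μ = E[X] = 12/7, a = 18.
Markov: P[X ≥ 18] ≤ μ/a = (12/7)/18 = 2/21.
Numerically: ≈ 0.095.
(Since a = 18 > μ = 1.714, the bound 2/21 is < 1 and informative.)

P[X ≥ 18] ≤ 2/21 ≈ 0.095.


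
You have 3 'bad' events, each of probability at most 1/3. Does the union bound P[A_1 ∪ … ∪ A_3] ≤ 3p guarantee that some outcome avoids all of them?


Union bound: P[∪_{i=1}^{3} A_i] ≤ Σ_i P[A_i] ≤ 3·p = 3·(1/3) = 1.
Numerically: 1 ≈ 1.000000.
Is 1 < 1? NO.
Since the bound 1 is ≥ 1, the union bound is uninformative here; it does NOT by itself certify existence.

3·p = 1 ≈ 1.000000; existence NOT certified by the union bound.


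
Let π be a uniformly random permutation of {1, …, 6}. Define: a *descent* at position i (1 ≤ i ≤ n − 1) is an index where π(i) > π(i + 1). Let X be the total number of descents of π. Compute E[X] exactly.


Write X = Σ X_I over i = 1, …, 5, with X_I the indicator of one descent.
There are 5 indicators.
For each fixed i, the pair (π(i), π(i+1)) is a uniformly random ordered pair of distinct values from {1, …, 6}; by symmetry P[π(i) > π(i+1)] = 1/2.
By linearity: E[X] = 5 · (1/2) = (6 − 1) · (1/2) = 5/2 ≈ 2.500000.

E[X] = 5/2 = 2.500000.


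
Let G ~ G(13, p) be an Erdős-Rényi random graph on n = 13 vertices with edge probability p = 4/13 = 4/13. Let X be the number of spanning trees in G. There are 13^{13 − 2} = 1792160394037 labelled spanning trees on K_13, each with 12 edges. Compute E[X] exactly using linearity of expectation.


K_13 has 13^{13 − 2} = 1792160394037 labelled spanning trees.
For each such spanning tree H, let X_H = 1 if all 12 edges of H are present in G. Then P[X_H = 1] = p^{12} = (4/13)^{12} = 16777216/23298085122481.
By linearity: E[X] = Σ_H E[X_H] = 1792160394037 · p^{12} = 1792160394037 · 16777216/23298085122481 = 16777216/13.
Numerically: E[X] ≈ 1.29056e+06.

E[X] = 1792160394037 · (4/13)^{12} = 16777216/13 ≈ 1.29056e+06.


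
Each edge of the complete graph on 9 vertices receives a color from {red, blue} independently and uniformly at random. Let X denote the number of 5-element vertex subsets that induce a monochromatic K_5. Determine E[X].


Let X = Σ_S X_S over the C(9, 5) = 126 subsets S of size 5, where X_S = 1 if the K_5 on S is monochromatic.
For a fixed S, the K_5 on S has C(5, 2) = 10 edges. P[all 10 edges red] = (1/2)^10, and likewise for blue, so P[monochromatic] = 2·(1/2)^10 = 2^{1 − 10} = 1/512.
By linearity of expectation: E[X] = C(9, 5) · 2^{1 − 10} = 126 · 1/512 = 63/256.
Numerically: E[X] ≈ 0.24609.

E[X] = C(9,5)·2^(1−C(5,2)) = 63/256 ≈ 0.24609.


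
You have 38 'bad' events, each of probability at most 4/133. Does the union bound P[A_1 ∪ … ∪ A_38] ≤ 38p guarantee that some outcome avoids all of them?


Union bound: P[∪_{i=1}^{38} A_i] ≤ Σ_i P[A_i] ≤ 38·p = 38·(4/133) = 8/7.
Numerically: 8/7 ≈ 1.143.
Is 8/7 < 1? NO.
Since the bound 8/7 is ≥ 1, the union bound is uninformative here; it does NOT by itself certify existence.

38·p = 8/7 ≈ 1.143; existence NOT certified by the union bound.


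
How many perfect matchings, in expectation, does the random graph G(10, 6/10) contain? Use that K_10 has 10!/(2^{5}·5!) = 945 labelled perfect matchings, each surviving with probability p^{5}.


K_10 has 10!/(2^{5}·5!) = 945 labelled perfect matchings.
For each such perfect matching H, let X_H = 1 if all 5 edges of H are present in G. Then P[X_H = 1] = p^{5} = (3/5)^{5} = 243/3125.
By linearity of expectation: E[X] = Σ_H E[X_H] = 945 · p^{5} = 945 · 243/3125 = 45927/625.
Numerically: E[X] ≈ 73.5.

E[X] = 945 · (3/5)^{5} = 45927/625 ≈ 73.5.


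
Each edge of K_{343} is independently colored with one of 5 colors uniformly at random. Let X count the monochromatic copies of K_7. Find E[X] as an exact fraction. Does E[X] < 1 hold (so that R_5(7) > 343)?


E[X] = C(343, 7) · 5^{1 − 21} = 104200375748469 · 5^{−20} = 104200375748469/95367431640625.
As a reduced fraction: E[X] = 104200375748469/95367431640625 ≈ 1.0926.
Is E[X] < 1? NO.
Since E[X] ≥ 1, the first-moment bound is inconclusive at n = 343; it does NOT by itself certify R_5(7) > 343.

E[X] = 104200375748469/95367431640625 ≈ 1.0926; E[X] ≥ 1; first-moment method inconclusive here.


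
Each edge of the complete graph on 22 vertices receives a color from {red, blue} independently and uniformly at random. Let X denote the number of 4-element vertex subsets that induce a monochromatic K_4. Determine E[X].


Let X = Σ_S X_S over the C(22, 4) = 7315 subsets S of size 4, where X_S = 1 if the K_4 on S is monochromatic.
For a fixed S, the K_4 on S has C(4, 2) = 6 edges. P[all 6 edges red] = (1/2)^6, and likewise for blue, so P[monochromatic] = 2·(1/2)^6 = 2^{1 − 6} = 1/32.
Summing: E[X] = C(22, 4) · 2^{1 − 6} = 7315 · 1/32 = 7315/32.
Numerically: E[X] ≈ 228.593750.

E[X] = C(22,4)·2^(1−C(4,2)) = 7315/32 ≈ 228.593750.


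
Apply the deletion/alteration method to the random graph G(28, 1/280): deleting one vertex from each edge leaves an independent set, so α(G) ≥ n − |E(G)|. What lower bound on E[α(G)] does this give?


E[|E(G)|] = C(28, 2)·p = 378 · (1/280) = 27/20.
E[α(G)] ≥ n − E[|E(G)|] = 28 − 27/20 = 533/20.
Numerically: ≈ 26.6500.
(This is only a lower bound; the true E[α(G)] may be larger.)

E[α(G)] ≥ 533/20 ≈ 26.6500.


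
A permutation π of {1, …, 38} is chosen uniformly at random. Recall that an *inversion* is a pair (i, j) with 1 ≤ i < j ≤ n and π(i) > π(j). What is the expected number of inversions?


Write X = Σ X_I over the C(38, 2) = 703 pairs i < j, with X_I the indicator of one inversion.
There are 703 indicators.
For each fixed pair i < j, the values π(i) and π(j) are two distinct elements of {1, …, 38} in uniformly random order; by symmetry P[π(i) > π(j)] = 1/2.
By linearity: E[X] = 703 · (1/2) = C(38, 2) · (1/2) = 703/2 = 703/2 ≈ 351.5000.

E[X] = 703/2 = 351.5000.


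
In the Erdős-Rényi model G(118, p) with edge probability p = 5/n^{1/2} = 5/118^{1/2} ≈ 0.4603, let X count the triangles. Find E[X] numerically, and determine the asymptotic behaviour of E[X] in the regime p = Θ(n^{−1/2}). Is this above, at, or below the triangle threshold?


Number of potential triangles: C(118, 3) = 266916.
Each occurs with probability p³ ≈ (0.4603)³ ≈ 9.751850e-02.
By linearity: E[X] = C(118, 3)·p³ ≈ 266916 · 9.751850e-02 ≈ 26029.2473.
Since α = 1/2 < 1, p = c/n^{1/2} ≫ 1/n is above the triangle threshold p ~ 1/n. Asymptotically E[X] ~ (c³/6)·n^{3(1−α)} = (5³/6)·n^{1.5} → ∞; triangles are abundant w.h.p.

E[X] ≈ 26029.2473; in regime p = Θ(1/n^{1/2}) E[X] diverges (above the triangle threshold p ~ 1/n).


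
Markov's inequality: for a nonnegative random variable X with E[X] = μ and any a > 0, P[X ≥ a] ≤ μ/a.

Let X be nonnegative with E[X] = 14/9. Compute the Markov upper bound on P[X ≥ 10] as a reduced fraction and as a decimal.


μ = E[X] = 14/9, a = 10.
Markov: P[X ≥ 10] ≤ μ/a = (14/9)/10 = 7/45.
Numerically: ≈ 0.156.
(Since a = 10 > μ = 1.556, the bound 7/45 is < 1 and informative.)

P[X ≥ 10] ≤ 7/45 ≈ 0.156.


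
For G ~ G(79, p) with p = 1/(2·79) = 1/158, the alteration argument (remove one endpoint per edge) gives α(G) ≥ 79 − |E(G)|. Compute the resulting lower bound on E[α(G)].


E[|E(G)|] = C(79, 2)·p = 3081 · (1/158) = 39/2.
E[α(G)] ≥ n − E[|E(G)|] = 79 − 39/2 = 119/2.
Numerically: ≈ 59.500000.
(This is only a lower bound; the true E[α(G)] may be larger.)

E[α(G)] ≥ 119/2 ≈ 59.500000.


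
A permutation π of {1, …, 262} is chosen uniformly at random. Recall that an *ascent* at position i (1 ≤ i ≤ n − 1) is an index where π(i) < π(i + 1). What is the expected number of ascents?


Write X = Σ X_I over i = 1, …, 261, with X_I the indicator of one ascent.
There are 261 indicators.
For each fixed i, the pair (π(i), π(i+1)) is a uniformly random ordered pair of distinct values from {1, …, 262}; by symmetry P[π(i) < π(i+1)] = 1/2.
By linearity: E[X] = 261 · (1/2) = (262 − 1) · (1/2) = 261/2 ≈ 130.500000.

E[X] = 261/2 = 130.500000.


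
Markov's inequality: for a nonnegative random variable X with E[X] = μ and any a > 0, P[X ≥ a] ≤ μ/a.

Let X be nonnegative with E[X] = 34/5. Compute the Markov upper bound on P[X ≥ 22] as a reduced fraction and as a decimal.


μ = E[X] = 34/5, a = 22.
Markov: P[X ≥ 22] ≤ μ/a = (34/5)/22 = 17/55.
Numerically: ≈ 0.30909.
(Since a = 22 > μ = 6.80000, the bound 17/55 is < 1 and informative.)

P[X ≥ 22] ≤ 17/55 ≈ 0.30909.


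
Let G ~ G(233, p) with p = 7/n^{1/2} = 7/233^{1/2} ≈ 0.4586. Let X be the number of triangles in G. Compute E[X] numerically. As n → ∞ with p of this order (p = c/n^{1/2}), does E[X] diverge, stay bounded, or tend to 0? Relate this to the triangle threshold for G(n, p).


Number of potential triangles: C(233, 3) = 2081156.
Each occurs with probability p³ ≈ (0.4586)³ ≈ 9.644067e-02.
By linearity: E[X] = C(233, 3)·p³ ≈ 2081156 · 9.644067e-02 ≈ 200708.0881.
Since α = 1/2 < 1, p = c/n^{1/2} ≫ 1/n is above the triangle threshold p ~ 1/n. Asymptotically E[X] ~ (c³/6)·n^{3(1−α)} = (7³/6)·n^{1.5} → ∞; triangles are abundant w.h.p.

E[X] ≈ 200708.0881; in regime p = Θ(1/n^{1/2}) E[X] diverges (above the triangle threshold p ~ 1/n).


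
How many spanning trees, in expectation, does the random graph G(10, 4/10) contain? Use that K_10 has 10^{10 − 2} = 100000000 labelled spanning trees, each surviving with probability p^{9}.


K_10 has 10^{10 − 2} = 100000000 labelled spanning trees.
For each such spanning tree H, let X_H = 1 if all 9 edges of H are present in G. Then P[X_H = 1] = p^{9} = (2/5)^{9} = 512/1953125.
Summing the indicators: E[X] = Σ_H E[X_H] = 100000000 · p^{9} = 100000000 · 512/1953125 = 131072/5.
Numerically: E[X] ≈ 26214.

E[X] = 100000000 · (2/5)^{9} = 131072/5 ≈ 26214.


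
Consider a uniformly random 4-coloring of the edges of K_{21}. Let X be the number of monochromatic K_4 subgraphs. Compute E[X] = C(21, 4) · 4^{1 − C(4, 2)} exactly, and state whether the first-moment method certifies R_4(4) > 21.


E[X] = C(21, 4) · 4^{1 − 6} = 5985 · 4^{−5} = 5985/1024.
As a reduced fraction: E[X] = 5985/1024 ≈ 5.844727.
Is E[X] < 1? NO.
Since E[X] ≥ 1, the first-moment bound is inconclusive at n = 21; it does NOT by itself certify R_4(4) > 21.

E[X] = 5985/1024 ≈ 5.844727; E[X] ≥ 1; first-moment method inconclusive here.


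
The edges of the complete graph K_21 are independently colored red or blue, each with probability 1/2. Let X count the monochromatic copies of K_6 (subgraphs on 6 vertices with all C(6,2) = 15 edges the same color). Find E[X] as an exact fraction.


Let X = Σ_S X_S over the C(21, 6) = 54264 subsets S of size 6, where X_S = 1 if the K_6 on S is monochromatic.
For a fixed S, the K_6 on S has C(6, 2) = 15 edges. P[all 15 edges red] = (1/2)^15, and likewise for blue, so P[monochromatic] = 2·(1/2)^15 = 2^{1 − 15} = 1/16384.
Summing: E[X] = C(21, 6) · 2^{1 − 15} = 54264 · 1/16384 = 6783/2048.
Numerically: E[X] ≈ 3.3120.

E[X] = C(21,6)·2^(1−C(6,2)) = 6783/2048 ≈ 3.3120.


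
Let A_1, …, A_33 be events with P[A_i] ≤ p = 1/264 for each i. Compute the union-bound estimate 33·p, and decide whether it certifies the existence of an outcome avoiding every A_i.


Union bound: P[∪_{i=1}^{33} A_i] ≤ Σ_i P[A_i] ≤ 33·p = 33·(1/264) = 1/8.
Numerically: 1/8 ≈ 0.1250.
Is 1/8 < 1? YES.
Since P[∪ A_i] ≤ 1/8 < 1, the complement has P[∩ A_i^c] ≥ 1 − 1/8 = 7/8 > 0, so some outcome avoids every A_i.

33·p = 1/8 ≈ 0.1250; existence CERTIFIED by the union bound.


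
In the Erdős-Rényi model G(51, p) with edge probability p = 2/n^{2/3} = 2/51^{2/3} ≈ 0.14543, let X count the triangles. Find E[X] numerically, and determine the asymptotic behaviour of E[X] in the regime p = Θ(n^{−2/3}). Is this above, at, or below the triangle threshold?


Number of potential triangles: C(51, 3) = 20825.
Each occurs with probability p³ ≈ (0.14543)³ ≈ 3.0757401e-03.
By linearity: E[X] = C(51, 3)·p³ ≈ 20825 · 3.0757401e-03 ≈ 64.05229.
Since α = 2/3 < 1, p = c/n^{2/3} ≫ 1/n is above the triangle threshold p ~ 1/n. Asymptotically E[X] ~ (c³/6)·n^{3(1−α)} = (2³/6)·n^{1} → ∞; triangles are abundant w.h.p.

E[X] ≈ 64.05229; in regime p = Θ(1/n^{2/3}) E[X] diverges (above the triangle threshold p ~ 1/n).


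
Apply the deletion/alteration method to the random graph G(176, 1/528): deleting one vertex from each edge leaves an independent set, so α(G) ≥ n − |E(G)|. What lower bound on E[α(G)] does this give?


E[|E(G)|] = C(176, 2)·p = 15400 · (1/528) = 175/6.
E[α(G)] ≥ n − E[|E(G)|] = 176 − 175/6 = 881/6.
Numerically: ≈ 146.8333.
(This is only a lower bound; the true E[α(G)] may be larger.)

E[α(G)] ≥ 881/6 ≈ 146.8333.


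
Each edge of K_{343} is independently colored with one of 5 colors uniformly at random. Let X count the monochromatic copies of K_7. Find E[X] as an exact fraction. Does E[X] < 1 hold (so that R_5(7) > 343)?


E[X] = C(343, 7) · 5^{1 − 21} = 104200375748469 · 5^{−20} = 104200375748469/95367431640625.
As a reduced fraction: E[X] = 104200375748469/95367431640625 ≈ 1.093.
Is E[X] < 1? NO.
Since E[X] ≥ 1, the first-moment bound is inconclusive at n = 343; it does NOT by itself certify R_5(7) > 343.

E[X] = 104200375748469/95367431640625 ≈ 1.093; E[X] ≥ 1; first-moment method inconclusive here.


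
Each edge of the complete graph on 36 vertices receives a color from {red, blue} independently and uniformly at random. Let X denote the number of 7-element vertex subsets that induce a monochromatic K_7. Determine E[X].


Let X = Σ_S X_S over the C(36, 7) = 8347680 subsets S of size 7, where X_S = 1 if the K_7 on S is monochromatic.
For a fixed S, the K_7 on S has C(7, 2) = 21 edges. P[all 21 edges red] = (1/2)^21, and likewise for blue, so P[monochromatic] = 2·(1/2)^21 = 2^{1 − 21} = 1/1048576.
By linearity of expectation: E[X] = C(36, 7) · 2^{1 − 21} = 8347680 · 1/1048576 = 260865/32768.
Numerically: E[X] ≈ 7.961.

E[X] = C(36,7)·2^(1−C(7,2)) = 260865/32768 ≈ 7.961.


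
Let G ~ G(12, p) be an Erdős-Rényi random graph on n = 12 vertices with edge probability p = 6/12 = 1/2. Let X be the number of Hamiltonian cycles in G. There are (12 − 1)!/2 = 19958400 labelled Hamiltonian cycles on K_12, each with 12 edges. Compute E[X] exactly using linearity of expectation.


K_12 has (12 − 1)!/2 = 19958400 labelled Hamiltonian cycles.
For each such Hamiltonian cycle H, let X_H = 1 if all 12 edges of H are present in G. Then P[X_H = 1] = p^{12} = (1/2)^{12} = 1/4096.
By linearity: E[X] = Σ_H E[X_H] = 19958400 · p^{12} = 19958400 · 1/4096 = 155925/32.
Numerically: E[X] ≈ 4.87e+03.

E[X] = 19958400 · (1/2)^{12} = 155925/32 ≈ 4.87e+03.


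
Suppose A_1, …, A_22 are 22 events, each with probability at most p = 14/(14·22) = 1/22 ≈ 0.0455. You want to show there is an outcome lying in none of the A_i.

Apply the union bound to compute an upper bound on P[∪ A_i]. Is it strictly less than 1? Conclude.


Union bound: P[∪_{i=1}^{22} A_i] ≤ Σ_i P[A_i] ≤ 22·p = 22·(1/22) = 1.
Numerically: 1 ≈ 1.0000.
Is 1 < 1? NO.
Since the bound 1 is ≥ 1, the union bound is uninformative here; it does NOT by itself certify existence.

22·p = 1 ≈ 1.0000; existence NOT certified by the union bound.


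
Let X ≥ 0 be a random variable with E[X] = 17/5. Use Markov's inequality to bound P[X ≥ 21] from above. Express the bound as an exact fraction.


μ = E[X] = 17/5, a = 21.
Markov: P[X ≥ 21] ≤ μ/a = (17/5)/21 = 17/105.
Numerically: ≈ 0.1619.
(Since a = 21 > μ = 3.4000, the bound 17/105 is < 1 and informative.)

P[X ≥ 21] ≤ 17/105 ≈ 0.1619.


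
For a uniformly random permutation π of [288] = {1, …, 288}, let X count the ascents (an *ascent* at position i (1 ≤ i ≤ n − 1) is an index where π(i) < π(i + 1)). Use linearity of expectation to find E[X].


Write X = Σ X_I over i = 1, …, 287, with X_I the indicator of one ascent.
There are 287 indicators.
For each fixed i, the pair (π(i), π(i+1)) is a uniformly random ordered pair of distinct values from {1, …, 288}; by symmetry P[π(i) < π(i+1)] = 1/2.
By linearity: E[X] = 287 · (1/2) = (288 − 1) · (1/2) = 287/2 ≈ 143.5000.

E[X] = 287/2 = 143.5000.


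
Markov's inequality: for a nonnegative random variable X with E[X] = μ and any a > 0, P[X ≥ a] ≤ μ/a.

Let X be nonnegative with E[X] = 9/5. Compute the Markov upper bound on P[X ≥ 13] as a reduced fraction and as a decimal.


μ = E[X] = 9/5, a = 13.
Markov: P[X ≥ 13] ≤ μ/a = (9/5)/13 = 9/65.
Numerically: ≈ 0.138462.
(Since a = 13 > μ = 1.800000, the bound 9/65 is < 1 and informative.)

P[X ≥ 13] ≤ 9/65 ≈ 0.138462.


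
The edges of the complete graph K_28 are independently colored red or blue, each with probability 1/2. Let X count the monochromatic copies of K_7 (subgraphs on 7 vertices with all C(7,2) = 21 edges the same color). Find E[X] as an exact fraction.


Let X = Σ_S X_S over the C(28, 7) = 1184040 subsets S of size 7, where X_S = 1 if the K_7 on S is monochromatic.
For a fixed S, the K_7 on S has C(7, 2) = 21 edges. P[all 21 edges red] = (1/2)^21, and likewise for blue, so P[monochromatic] = 2·(1/2)^21 = 2^{1 − 21} = 1/1048576.
By linearity of expectation: E[X] = C(28, 7) · 2^{1 − 21} = 1184040 · 1/1048576 = 148005/131072.
Numerically: E[X] ≈ 1.12919.

E[X] = C(28,7)·2^(1−C(7,2)) = 148005/131072 ≈ 1.12919.


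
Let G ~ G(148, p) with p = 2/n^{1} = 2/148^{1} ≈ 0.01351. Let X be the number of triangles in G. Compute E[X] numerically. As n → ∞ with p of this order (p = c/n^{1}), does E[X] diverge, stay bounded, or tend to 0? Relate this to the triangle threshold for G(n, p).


Number of potential triangles: C(148, 3) = 529396.
Each occurs with probability p³ ≈ (0.01351)³ ≈ 2.467771e-06.
By linearity: E[X] = C(148, 3)·p³ ≈ 529396 · 2.467771e-06 ≈ 1.3064.
Here α = 1, so p = 2/n is exactly at the triangle threshold p ~ 1/n. Asymptotically E[X] → c³/6 = 2³/6 = 4/3 ≈ 1.3333, a bounded constant. In this regime the triangle count is asymptotically Poisson(c³/6).

E[X] ≈ 1.3064; in regime p = Θ(1/n^{1}) E[X] stays bounded (at the triangle threshold p ~ 1/n).


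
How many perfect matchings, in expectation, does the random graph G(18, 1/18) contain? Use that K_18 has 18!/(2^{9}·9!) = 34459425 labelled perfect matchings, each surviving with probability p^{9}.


K_18 has 18!/(2^{9}·9!) = 34459425 labelled perfect matchings.
For each such perfect matching H, let X_H = 1 if all 9 edges of H are present in G. Then P[X_H = 1] = p^{9} = (1/18)^{9} = 1/198359290368.
By linearity: E[X] = Σ_H E[X_H] = 34459425 · p^{9} = 34459425 · 1/198359290368 = 425425/2448880128.
Numerically: E[X] ≈ 0.00017372.

E[X] = 34459425 · (1/18)^{9} = 425425/2448880128 ≈ 0.00017372.


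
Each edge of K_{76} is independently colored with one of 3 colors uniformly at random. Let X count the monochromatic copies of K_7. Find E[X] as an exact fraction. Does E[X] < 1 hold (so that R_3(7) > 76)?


E[X] = C(76, 7) · 3^{1 − 21} = 2186189400 · 3^{−20} = 2186189400/3486784401.
As a reduced fraction: E[X] = 728729800/1162261467 ≈ 0.627.
Is E[X] < 1? YES.
Since E[X] < 1, there exists a 3-coloring of K_{76} with no monochromatic K_7; hence R_3(7) > 76.

E[X] = 728729800/1162261467 ≈ 0.627; E[X] < 1, so R_3(7) > 76.


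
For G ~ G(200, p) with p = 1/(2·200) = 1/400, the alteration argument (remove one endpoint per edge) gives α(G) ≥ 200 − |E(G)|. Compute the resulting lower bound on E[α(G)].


E[|E(G)|] = C(200, 2)·p = 19900 · (1/400) = 199/4.
E[α(G)] ≥ n − E[|E(G)|] = 200 − 199/4 = 601/4.
Numerically: ≈ 150.2500.
(This is only a lower bound; the true E[α(G)] may be larger.)

E[α(G)] ≥ 601/4 ≈ 150.2500.


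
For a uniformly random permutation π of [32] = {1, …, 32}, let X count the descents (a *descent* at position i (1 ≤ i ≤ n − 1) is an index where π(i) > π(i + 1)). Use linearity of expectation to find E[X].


Write X = Σ X_I over i = 1, …, 31, with X_I the indicator of one descent.
There are 31 indicators.
For each fixed i, the pair (π(i), π(i+1)) is a uniformly random ordered pair of distinct values from {1, …, 32}; by symmetry P[π(i) > π(i+1)] = 1/2.
By linearity: E[X] = 31 · (1/2) = (32 − 1) · (1/2) = 31/2 ≈ 15.500000.

E[X] = 31/2 = 15.500000.


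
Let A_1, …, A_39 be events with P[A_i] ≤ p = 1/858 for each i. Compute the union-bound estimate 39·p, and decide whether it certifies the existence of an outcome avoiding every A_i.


Union bound: P[∪_{i=1}^{39} A_i] ≤ Σ_i P[A_i] ≤ 39·p = 39·(1/858) = 1/22.
Numerically: 1/22 ≈ 0.0454545.
Is 1/22 < 1? YES.
Since P[∪ A_i] ≤ 1/22 < 1, the complement has P[∩ A_i^c] ≥ 1 − 1/22 = 21/22 > 0, so some outcome avoids every A_i.

39·p = 1/22 ≈ 0.0454545; existence CERTIFIED by the union bound.


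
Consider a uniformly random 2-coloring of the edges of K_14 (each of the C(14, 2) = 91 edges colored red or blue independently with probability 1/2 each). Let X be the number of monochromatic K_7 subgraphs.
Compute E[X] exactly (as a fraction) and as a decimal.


Let X = Σ_S X_S over the C(14, 7) = 3432 subsets S of size 7, where X_S = 1 if the K_7 on S is monochromatic.
For a fixed S, the K_7 on S has C(7, 2) = 21 edges. P[all 21 edges red] = (1/2)^21, and likewise for blue, so P[monochromatic] = 2·(1/2)^21 = 2^{1 − 21} = 1/1048576.
By linearity of expectation: E[X] = C(14, 7) · 2^{1 − 21} = 3432 · 1/1048576 = 429/131072.
Numerically: E[X] ≈ 0.003273.

E[X] = C(14,7)·2^(1−C(7,2)) = 429/131072 ≈ 0.003273.


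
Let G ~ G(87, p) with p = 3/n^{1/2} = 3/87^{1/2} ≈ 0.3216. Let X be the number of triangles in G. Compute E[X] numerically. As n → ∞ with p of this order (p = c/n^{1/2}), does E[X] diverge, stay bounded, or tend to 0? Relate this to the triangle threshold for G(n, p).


Number of potential triangles: C(87, 3) = 105995.
Each occurs with probability p³ ≈ (0.3216)³ ≈ 3.327246e-02.
By linearity: E[X] = C(87, 3)·p³ ≈ 105995 · 3.327246e-02 ≈ 3526.7142.
Since α = 1/2 < 1, p = c/n^{1/2} ≫ 1/n is above the triangle threshold p ~ 1/n. Asymptotically E[X] ~ (c³/6)·n^{3(1−α)} = (3³/6)·n^{1.5} → ∞; triangles are abundant w.h.p.

E[X] ≈ 3526.7142; in regime p = Θ(1/n^{1/2}) E[X] diverges (above the triangle threshold p ~ 1/n).


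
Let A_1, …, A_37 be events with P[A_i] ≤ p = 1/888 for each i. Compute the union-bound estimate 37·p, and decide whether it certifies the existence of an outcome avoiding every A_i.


Union bound: P[∪_{i=1}^{37} A_i] ≤ Σ_i P[A_i] ≤ 37·p = 37·(1/888) = 1/24.
Numerically: 1/24 ≈ 0.04167.
Is 1/24 < 1? YES.
Since P[∪ A_i] ≤ 1/24 < 1, the complement has P[∩ A_i^c] ≥ 1 − 1/24 = 23/24 > 0, so some outcome avoids every A_i.

37·p = 1/24 ≈ 0.04167; existence CERTIFIED by the union bound.


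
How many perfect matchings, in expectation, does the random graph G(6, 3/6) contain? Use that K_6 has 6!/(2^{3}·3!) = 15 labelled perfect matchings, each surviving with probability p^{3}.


K_6 has 6!/(2^{3}·3!) = 15 labelled perfect matchings.
For each such perfect matching H, let X_H = 1 if all 3 edges of H are present in G. Then P[X_H = 1] = p^{3} = (1/2)^{3} = 1/8.
By linearity of expectation: E[X] = Σ_H E[X_H] = 15 · p^{3} = 15 · 1/8 = 15/8.
Numerically: E[X] ≈ 1.88.

E[X] = 15 · (1/2)^{3} = 15/8 ≈ 1.88.


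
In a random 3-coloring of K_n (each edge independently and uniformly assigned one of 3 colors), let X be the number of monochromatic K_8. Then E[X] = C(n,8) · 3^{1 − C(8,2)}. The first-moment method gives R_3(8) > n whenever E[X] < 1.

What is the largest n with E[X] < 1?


We need C(n, 8) · 3^{1 − 28} < 1, i.e. C(n, 8) < 3^{28 − 1} = 7625597484987.
Check values of n near the boundary:
  n = 152: C(152, 8) = 5859727868575; 5859727868575 < 7625597484987? YES
  n = 153: C(153, 8) = 6183023199255; 6183023199255 < 7625597484987? YES
  n = 154: C(154, 8) = 6521818990995; 6521818990995 < 7625597484987? YES
  n = 155: C(155, 8) = 6876747915675; 6876747915675 < 7625597484987? YES
  n = 156: C(156, 8) = 7248464019225; 7248464019225 < 7625597484987? YES
  n = 157: C(157, 8) = 7637643295425; 7637643295425 < 7625597484987? NO
  n = 158: C(158, 8) = 8044984271181; 8044984271181 < 7625597484987? NO
  n = 159: C(159, 8) = 8471208603429; 8471208603429 < 7625597484987? NO
The largest n with C(n, 8) < 7625597484987 is n = 156 (where E[X] = 805384891025/847288609443 ≈ 0.950544). Hence R_3(8) > 156, i.e. R_3(8) ≥ 157.

Largest n = 156; hence R_3(8) > 156.


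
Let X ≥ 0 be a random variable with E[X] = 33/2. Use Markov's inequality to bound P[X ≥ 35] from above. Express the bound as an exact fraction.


μ = E[X] = 33/2, a = 35.
Markov: P[X ≥ 35] ≤ μ/a = (33/2)/35 = 33/70.
Numerically: ≈ 0.471.
(Since a = 35 > μ = 16.500, the bound 33/70 is < 1 and informative.)

P[X ≥ 35] ≤ 33/70 ≈ 0.471.


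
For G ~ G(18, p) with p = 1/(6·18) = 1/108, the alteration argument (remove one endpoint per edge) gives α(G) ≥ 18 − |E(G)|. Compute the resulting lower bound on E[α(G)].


E[|E(G)|] = C(18, 2)·p = 153 · (1/108) = 17/12.
E[α(G)] ≥ n − E[|E(G)|] = 18 − 17/12 = 199/12.
Numerically: ≈ 16.58333.
(This is only a lower bound; the true E[α(G)] may be larger.)

E[α(G)] ≥ 199/12 ≈ 16.58333.


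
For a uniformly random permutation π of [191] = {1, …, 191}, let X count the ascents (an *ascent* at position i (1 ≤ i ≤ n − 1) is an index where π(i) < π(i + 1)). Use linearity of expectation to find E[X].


Write X = Σ X_I over i = 1, …, 190, with X_I the indicator of one ascent.
There are 190 indicators.
For each fixed i, the pair (π(i), π(i+1)) is a uniformly random ordered pair of distinct values from {1, …, 191}; by symmetry P[π(i) < π(i+1)] = 1/2.
By linearity: E[X] = 190 · (1/2) = (191 − 1) · (1/2) = 95 ≈ 95.00000.

E[X] = 95 = 95.00000.


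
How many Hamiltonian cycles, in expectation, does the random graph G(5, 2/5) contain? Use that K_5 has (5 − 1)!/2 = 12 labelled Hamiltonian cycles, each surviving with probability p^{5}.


K_5 has (5 − 1)!/2 = 12 labelled Hamiltonian cycles.
For each such Hamiltonian cycle H, let X_H = 1 if all 5 edges of H are present in G. Then P[X_H = 1] = p^{5} = (2/5)^{5} = 32/3125.
Summing the indicators: E[X] = Σ_H E[X_H] = 12 · p^{5} = 12 · 32/3125 = 384/3125.
Numerically: E[X] ≈ 0.1229.

E[X] = 12 · (2/5)^{5} = 384/3125 ≈ 0.1229.


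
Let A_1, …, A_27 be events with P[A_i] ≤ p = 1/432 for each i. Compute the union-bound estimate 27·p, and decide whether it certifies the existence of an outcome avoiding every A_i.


Union bound: P[∪_{i=1}^{27} A_i] ≤ Σ_i P[A_i] ≤ 27·p = 27·(1/432) = 1/16.
Numerically: 1/16 ≈ 0.062500.
Is 1/16 < 1? YES.
Since P[∪ A_i] ≤ 1/16 < 1, the complement has P[∩ A_i^c] ≥ 1 − 1/16 = 15/16 > 0, so some outcome avoids every A_i.

27·p = 1/16 ≈ 0.062500; existence CERTIFIED by the union bound.


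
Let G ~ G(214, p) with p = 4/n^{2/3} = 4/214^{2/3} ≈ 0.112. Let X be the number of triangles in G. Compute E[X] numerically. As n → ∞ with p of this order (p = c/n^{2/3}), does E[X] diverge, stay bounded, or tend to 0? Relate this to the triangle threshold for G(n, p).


Number of potential triangles: C(214, 3) = 1610564.
Each occurs with probability p³ ≈ (0.112)³ ≈ 1.39750e-03.
By linearity: E[X] = C(214, 3)·p³ ≈ 1610564 · 1.39750e-03 ≈ 2250.766.
Since α = 2/3 < 1, p = c/n^{2/3} ≫ 1/n is above the triangle threshold p ~ 1/n. Asymptotically E[X] ~ (c³/6)·n^{3(1−α)} = (4³/6)·n^{1} → ∞; triangles are abundant w.h.p.

E[X] ≈ 2250.766; in regime p = Θ(1/n^{2/3}) E[X] diverges (above the triangle threshold p ~ 1/n).


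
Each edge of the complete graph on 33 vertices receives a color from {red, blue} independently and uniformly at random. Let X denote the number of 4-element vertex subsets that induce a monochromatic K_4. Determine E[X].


Let X = Σ_S X_S over the C(33, 4) = 40920 subsets S of size 4, where X_S = 1 if the K_4 on S is monochromatic.
For a fixed S, the K_4 on S has C(4, 2) = 6 edges. P[all 6 edges red] = (1/2)^6, and likewise for blue, so P[monochromatic] = 2·(1/2)^6 = 2^{1 − 6} = 1/32.
By linearity of expectation: E[X] = C(33, 4) · 2^{1 − 6} = 40920 · 1/32 = 5115/4.
Numerically: E[X] ≈ 1278.7500.

E[X] = C(33,4)·2^(1−C(4,2)) = 5115/4 ≈ 1278.7500.


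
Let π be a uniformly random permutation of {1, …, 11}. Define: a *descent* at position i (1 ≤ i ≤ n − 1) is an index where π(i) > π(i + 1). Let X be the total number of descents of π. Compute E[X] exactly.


Write X = Σ X_I over i = 1, …, 10, with X_I the indicator of one descent.
There are 10 indicators.
For each fixed i, the pair (π(i), π(i+1)) is a uniformly random ordered pair of distinct values from {1, …, 11}; by symmetry P[π(i) > π(i+1)] = 1/2.
By linearity: E[X] = 10 · (1/2) = (11 − 1) · (1/2) = 5 ≈ 5.000.

E[X] = 5 = 5.000.


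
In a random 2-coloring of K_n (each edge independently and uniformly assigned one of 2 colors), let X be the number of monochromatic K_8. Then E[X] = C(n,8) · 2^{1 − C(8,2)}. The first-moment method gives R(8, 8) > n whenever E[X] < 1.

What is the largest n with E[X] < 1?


We need C(n, 8) · 2^{1 − 28} < 1, i.e. C(n, 8) < 2^{28 − 1} = 134217728.
Check values of n near the boundary:
  n = 37: C(37, 8) = 38608020; 38608020 < 134217728? YES
  n = 38: C(38, 8) = 48903492; 48903492 < 134217728? YES
  n = 39: C(39, 8) = 61523748; 61523748 < 134217728? YES
  n = 40: C(40, 8) = 76904685; 76904685 < 134217728? YES
  n = 41: C(41, 8) = 95548245; 95548245 < 134217728? YES
  n = 42: C(42, 8) = 118030185; 118030185 < 134217728? YES
  n = 43: C(43, 8) = 145008513; 145008513 < 134217728? NO
The largest n with C(n, 8) < 134217728 is n = 42 (where E[X] = 118030185/134217728 ≈ 0.8794). Hence R(8, 8) > 42, i.e. R(8, 8) ≥ 43.

Largest n = 42; hence R(8, 8) > 42.


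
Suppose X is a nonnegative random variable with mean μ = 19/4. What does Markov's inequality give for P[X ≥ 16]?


μ = E[X] = 19/4, a = 16.
Markov: P[X ≥ 16] ≤ μ/a = (19/4)/16 = 19/64.
Numerically: ≈ 0.297.
(Since a = 16 > μ = 4.750, the bound 19/64 is < 1 and informative.)

P[X ≥ 16] ≤ 19/64 ≈ 0.297.


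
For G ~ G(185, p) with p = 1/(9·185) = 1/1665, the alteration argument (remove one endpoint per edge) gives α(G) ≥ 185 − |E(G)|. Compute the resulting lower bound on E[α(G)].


E[|E(G)|] = C(185, 2)·p = 17020 · (1/1665) = 92/9.
E[α(G)] ≥ n − E[|E(G)|] = 185 − 92/9 = 1573/9.
Numerically: ≈ 174.777778.
(This is only a lower bound; the true E[α(G)] may be larger.)

E[α(G)] ≥ 1573/9 ≈ 174.777778.


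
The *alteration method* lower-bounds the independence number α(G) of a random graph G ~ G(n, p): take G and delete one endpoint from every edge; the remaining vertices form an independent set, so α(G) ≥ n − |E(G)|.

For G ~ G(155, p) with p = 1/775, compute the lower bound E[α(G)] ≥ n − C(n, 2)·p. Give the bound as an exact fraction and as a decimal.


E[|E(G)|] = C(155, 2)·p = 11935 · (1/775) = 77/5.
E[α(G)] ≥ n − E[|E(G)|] = 155 − 77/5 = 698/5.
Numerically: ≈ 139.600000.
(This is only a lower bound; the true E[α(G)] may be larger.)

E[α(G)] ≥ 698/5 ≈ 139.600000.


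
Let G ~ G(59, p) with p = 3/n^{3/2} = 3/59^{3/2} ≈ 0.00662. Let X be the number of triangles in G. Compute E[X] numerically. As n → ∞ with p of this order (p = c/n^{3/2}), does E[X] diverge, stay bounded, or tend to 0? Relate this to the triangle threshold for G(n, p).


Number of potential triangles: C(59, 3) = 32509.
Each occurs with probability p³ ≈ (0.00662)³ ≈ 2.90088e-07.
By linearity: E[X] = C(59, 3)·p³ ≈ 32509 · 2.90088e-07 ≈ 0.009.
Since α = 3/2 > 1, p = c/n^{3/2} = o(1/n) is below the triangle threshold p ~ 1/n. Asymptotically E[X] ~ (c³/6)·n^{3(1−α)} = (3³/6)·n^{-1.5} → 0, so by Markov's inequality G has no triangles w.h.p.

E[X] ≈ 0.009; in regime p = Θ(1/n^{3/2}) E[X] tends to 0 (below the triangle threshold p ~ 1/n).


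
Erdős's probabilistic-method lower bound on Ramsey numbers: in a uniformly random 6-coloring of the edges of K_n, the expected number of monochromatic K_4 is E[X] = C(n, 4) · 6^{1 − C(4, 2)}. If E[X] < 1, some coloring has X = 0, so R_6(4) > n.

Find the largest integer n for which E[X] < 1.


We need C(n, 4) · 6^{1 − 6} < 1, i.e. C(n, 4) < 6^{6 − 1} = 7776.
Check values of n near the boundary:
  n = 17: C(17, 4) = 2380; 2380 < 7776? YES
  n = 18: C(18, 4) = 3060; 3060 < 7776? YES
  n = 19: C(19, 4) = 3876; 3876 < 7776? YES
  n = 20: C(20, 4) = 4845; 4845 < 7776? YES
  n = 21: C(21, 4) = 5985; 5985 < 7776? YES
  n = 22: C(22, 4) = 7315; 7315 < 7776? YES
  n = 23: C(23, 4) = 8855; 8855 < 7776? NO
  n = 24: C(24, 4) = 10626; 10626 < 7776? NO
  n = 25: C(25, 4) = 12650; 12650 < 7776? NO
The largest n with C(n, 4) < 7776 is n = 22 (where E[X] = 7315/7776 ≈ 0.94072). Hence R_6(4) > 22, i.e. R_6(4) ≥ 23.

Largest n = 22; hence R_6(4) > 22.


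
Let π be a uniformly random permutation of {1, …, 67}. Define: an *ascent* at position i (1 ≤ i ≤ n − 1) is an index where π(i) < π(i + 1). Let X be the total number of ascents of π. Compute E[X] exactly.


Write X = Σ X_I over i = 1, …, 66, with X_I the indicator of one ascent.
There are 66 indicators.
For each fixed i, the pair (π(i), π(i+1)) is a uniformly random ordered pair of distinct values from {1, …, 67}; by symmetry P[π(i) < π(i+1)] = 1/2.
By linearity: E[X] = 66 · (1/2) = (67 − 1) · (1/2) = 33 ≈ 33.000.

E[X] = 33 = 33.000.


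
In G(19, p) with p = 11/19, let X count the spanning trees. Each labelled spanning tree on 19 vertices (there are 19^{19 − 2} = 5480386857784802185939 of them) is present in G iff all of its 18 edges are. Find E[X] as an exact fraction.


K_19 has 19^{19 − 2} = 5480386857784802185939 labelled spanning trees.
For each such spanning tree H, let X_H = 1 if all 18 edges of H are present in G. Then P[X_H = 1] = p^{18} = (11/19)^{18} = 5559917313492231481/104127350297911241532841.
Summing the indicators: E[X] = Σ_H E[X_H] = 5480386857784802185939 · p^{18} = 5480386857784802185939 · 5559917313492231481/104127350297911241532841 = 5559917313492231481/19.
Numerically: E[X] ≈ 2.9263e+17.

E[X] = 5480386857784802185939 · (11/19)^{18} = 5559917313492231481/19 ≈ 2.9263e+17.


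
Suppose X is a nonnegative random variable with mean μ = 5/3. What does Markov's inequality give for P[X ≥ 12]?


μ = E[X] = 5/3, a = 12.
Markov: P[X ≥ 12] ≤ μ/a = (5/3)/12 = 5/36.
Numerically: ≈ 0.1389.
(Since a = 12 > μ = 1.6667, the bound 5/36 is < 1 and informative.)

P[X ≥ 12] ≤ 5/36 ≈ 0.1389.
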